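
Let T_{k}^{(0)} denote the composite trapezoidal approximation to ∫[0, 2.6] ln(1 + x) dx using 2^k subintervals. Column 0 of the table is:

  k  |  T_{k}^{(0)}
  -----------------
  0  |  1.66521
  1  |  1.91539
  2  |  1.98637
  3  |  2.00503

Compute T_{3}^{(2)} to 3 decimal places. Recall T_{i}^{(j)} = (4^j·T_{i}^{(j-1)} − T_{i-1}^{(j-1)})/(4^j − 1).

Richardson extrapolation on the trapezoidal column (denominator 4−1=3):
T_{2}^{(1)} = (4·1.98637 − 1.91539) / 3 = 2.01003
T_{3}^{(1)} = 2.00503 + (2.00503 − 1.98637)/3 = 2.01125
T_{3}^{(2)} = (16·2.01125 − 2.01003) / 15 = 2.01133
(Column j=1 coincides with Simpson's rule on the same nodes.)

2.011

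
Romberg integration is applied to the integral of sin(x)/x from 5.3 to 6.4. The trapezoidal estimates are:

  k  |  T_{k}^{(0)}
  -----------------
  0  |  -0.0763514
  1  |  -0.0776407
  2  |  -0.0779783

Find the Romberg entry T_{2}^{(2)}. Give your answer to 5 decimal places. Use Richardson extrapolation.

-0.07809

Richardson extrapolation on the trapezoidal column (denominator 4−1=3):
T_{1}^{(1)} = (4·(-0.0776407) − (-0.0763514)) / 3 = -0.0780705
T_{2}^{(1)} = -0.0779783 + (-0.0779783 − (-0.0776407))/3 = -0.0780908
T_{2}^{(2)} = -0.0780908 + (-0.0780908 − (-0.0780705))/15 = -0.0780922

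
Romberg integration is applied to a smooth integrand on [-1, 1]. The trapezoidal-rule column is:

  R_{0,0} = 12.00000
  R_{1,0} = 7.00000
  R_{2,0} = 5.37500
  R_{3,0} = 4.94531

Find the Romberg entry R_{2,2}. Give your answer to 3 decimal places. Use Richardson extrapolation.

4.800

Richardson extrapolation on the trapezoidal column (denominator 4−1=3):
R_{1,1} = (4·7.00000 − 12.00000) / 3 = 5.33333
R_{2,1} = 5.37500 + (5.37500 − 7.00000)/3 = 4.83333
R_{2,2} = 4.83333 + (4.83333 − 5.33333)/15 = 4.80000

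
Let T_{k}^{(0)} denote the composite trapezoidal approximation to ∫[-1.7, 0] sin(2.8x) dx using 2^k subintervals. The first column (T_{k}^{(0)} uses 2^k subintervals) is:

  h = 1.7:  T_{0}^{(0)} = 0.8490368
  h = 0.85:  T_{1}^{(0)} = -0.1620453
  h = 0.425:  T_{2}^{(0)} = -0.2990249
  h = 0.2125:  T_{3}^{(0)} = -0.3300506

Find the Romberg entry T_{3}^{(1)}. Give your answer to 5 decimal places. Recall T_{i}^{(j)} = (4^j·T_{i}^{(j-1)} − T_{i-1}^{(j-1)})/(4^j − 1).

Richardson extrapolation on the trapezoidal column (denominator 4−1=3):
T_{3}^{(1)} = -0.3300506 + (-0.3300506 − (-0.2990249))/3 = -0.3403925

-0.34039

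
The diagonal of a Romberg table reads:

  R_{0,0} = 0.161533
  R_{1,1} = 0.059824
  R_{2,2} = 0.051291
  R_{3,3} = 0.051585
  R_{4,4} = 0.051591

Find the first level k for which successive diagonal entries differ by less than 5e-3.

|R_{1,1} − R_{0,0}| = 0.101709 ≥ 5e-3
|R_{2,2} − R_{1,1}| = 0.008533 ≥ 5e-3
|R_{3,3} − R_{2,2}| = 0.000294 < 5e-3

k = 3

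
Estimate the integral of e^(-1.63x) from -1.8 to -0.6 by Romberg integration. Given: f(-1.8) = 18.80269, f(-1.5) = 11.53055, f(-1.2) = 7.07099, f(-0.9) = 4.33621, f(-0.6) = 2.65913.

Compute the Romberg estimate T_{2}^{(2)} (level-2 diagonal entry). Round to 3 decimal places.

T_{0}^{(0)} (trapezoid, 1 panel, h=1.2000): 12.87709
T_{1}^{(0)} (trapezoid, 2 panels, h=0.6000): 10.68114
T_{2}^{(0)} (trapezoid, 4 panels, h=0.3000): 10.10060
T_{1}^{(1)} = 10.68114 + (10.68114 − 12.87709)/3 = 9.94916
T_{2}^{(1)} = 10.10060 + (10.10060 − 10.68114)/3 = 9.90709
T_{2}^{(2)} = 9.90709 + (9.90709 − 9.94916)/15 = 9.90429

9.904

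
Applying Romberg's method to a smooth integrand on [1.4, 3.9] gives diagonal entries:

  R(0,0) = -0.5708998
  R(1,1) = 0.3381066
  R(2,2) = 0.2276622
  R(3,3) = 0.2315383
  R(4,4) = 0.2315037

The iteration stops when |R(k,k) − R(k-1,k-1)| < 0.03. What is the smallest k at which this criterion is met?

k = 3

|R(1,1) − R(0,0)| = 0.9090064 ≥ 0.03
|R(2,2) − R(1,1)| = 0.1104444 ≥ 0.03
|R(3,3) − R(2,2)| = 0.0038761 < 0.03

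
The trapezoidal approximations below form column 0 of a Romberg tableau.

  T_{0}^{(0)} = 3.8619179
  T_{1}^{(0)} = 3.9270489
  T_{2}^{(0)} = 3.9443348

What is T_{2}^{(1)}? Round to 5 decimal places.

Richardson extrapolation on the trapezoidal column (denominator 4−1=3):
T_{2}^{(1)} = 3.9443348 + (3.9443348 − 3.9270489)/3 = 3.9500968

3.95010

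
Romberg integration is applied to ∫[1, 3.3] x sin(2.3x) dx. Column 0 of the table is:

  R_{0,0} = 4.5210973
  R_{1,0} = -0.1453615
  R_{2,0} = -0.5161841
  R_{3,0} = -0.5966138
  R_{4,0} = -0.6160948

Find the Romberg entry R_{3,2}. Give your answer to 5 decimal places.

-0.62233

Richardson extrapolation on the trapezoidal column (denominator 4−1=3):
R_{2,1} = (4·(-0.5161841) − (-0.1453615)) / 3 = -0.6397916
R_{3,1} = -0.5966138 + (-0.5966138 − (-0.5161841))/3 = -0.6234237
R_{3,2} = (16·(-0.6234237) − (-0.6397916)) / 15 = -0.6223325
(Column j=1 coincides with Simpson's rule on the same nodes.)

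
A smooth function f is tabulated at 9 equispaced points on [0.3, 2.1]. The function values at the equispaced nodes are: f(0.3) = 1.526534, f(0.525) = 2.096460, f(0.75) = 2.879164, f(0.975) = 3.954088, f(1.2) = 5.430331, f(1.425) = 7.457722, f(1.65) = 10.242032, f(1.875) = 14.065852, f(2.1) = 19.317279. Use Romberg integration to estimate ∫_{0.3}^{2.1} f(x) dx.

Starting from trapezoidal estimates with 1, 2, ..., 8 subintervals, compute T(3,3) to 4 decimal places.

12.6176

T(0,0) (trapezoid, 1 panel, h=1.8000): 18.759432
T(1,0) (trapezoid, 2 panels, h=0.9000): 14.267014
T(2,0) (trapezoid, 4 panels, h=0.4500): 13.038045
T(3,0) (trapezoid, 8 panels, h=0.2250): 12.723200
T(1,1) = 14.267014 + (14.267014 − 18.759432)/3 = 12.769541
T(2,1) = 13.038045 + (13.038045 − 14.267014)/3 = 12.628389
T(3,1) = 12.723200 + (12.723200 − 13.038045)/3 = 12.618252
T(2,2) = 12.628389 + (12.628389 − 12.769541)/15 = 12.618979
T(3,2) = 12.618252 + (12.618252 − 12.628389)/15 = 12.617576
T(3,3) = 12.617576 + (12.617576 − 12.618979)/63 = 12.617554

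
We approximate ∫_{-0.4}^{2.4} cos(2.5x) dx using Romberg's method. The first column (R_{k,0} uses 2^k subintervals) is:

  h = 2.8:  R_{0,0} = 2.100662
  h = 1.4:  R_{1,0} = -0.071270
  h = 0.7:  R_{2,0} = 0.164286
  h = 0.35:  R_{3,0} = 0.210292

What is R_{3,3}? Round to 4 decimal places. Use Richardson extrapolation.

Richardson extrapolation on the trapezoidal column (denominator 4−1=3):
R_{1,1} = -0.071270 + (-0.071270 − 2.100662)/3 = -0.795247
R_{2,1} = (4·0.164286 − (-0.071270)) / 3 = 0.242805
R_{3,1} = (4·0.210292 − 0.164286) / 3 = 0.225627
R_{2,2} = 0.242805 + (0.242805 − (-0.795247))/15 = 0.312008
R_{3,2} = 0.225627 + (0.225627 − 0.242805)/15 = 0.224482
R_{3,3} = (64·0.224482 − 0.312008) / 63 = 0.223093
(Column j=1 coincides with Simpson's rule on the same nodes.)

0.2231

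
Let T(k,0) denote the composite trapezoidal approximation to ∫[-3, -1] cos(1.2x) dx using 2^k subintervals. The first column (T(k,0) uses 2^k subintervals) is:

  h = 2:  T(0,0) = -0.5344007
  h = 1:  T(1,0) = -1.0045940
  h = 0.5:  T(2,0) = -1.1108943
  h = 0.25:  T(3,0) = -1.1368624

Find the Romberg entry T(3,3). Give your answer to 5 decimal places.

-1.14547

T(1,1) = (4·(-1.0045940) − (-0.5344007)) / 3 = -1.1613251
T(2,1) = (4·(-1.1108943) − (-1.0045940)) / 3 = -1.1463277
T(3,1) = (4·(-1.1368624) − (-1.1108943)) / 3 = -1.1455184
T(2,2) = -1.1463277 + (-1.1463277 − (-1.1613251))/15 = -1.1453279
T(3,2) = (16·(-1.1455184) − (-1.1463277)) / 15 = -1.1454644
T(3,3) = (64·(-1.1454644) − (-1.1453279)) / 63 = -1.1454666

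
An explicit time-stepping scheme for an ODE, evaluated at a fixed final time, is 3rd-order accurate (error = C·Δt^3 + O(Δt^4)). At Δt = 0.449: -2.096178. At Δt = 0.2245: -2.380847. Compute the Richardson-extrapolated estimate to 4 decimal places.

The leading error scales as Δt^3; refining by a factor of 2 reduces it by 2^3 = 8.
Extrapolated value = (8·A(Δt/2) − A(Δt)) / (8 − 1)
= (8·(-2.380847) − (-2.096178)) / 7
= -16.950598 / 7 = -2.421514

-2.4215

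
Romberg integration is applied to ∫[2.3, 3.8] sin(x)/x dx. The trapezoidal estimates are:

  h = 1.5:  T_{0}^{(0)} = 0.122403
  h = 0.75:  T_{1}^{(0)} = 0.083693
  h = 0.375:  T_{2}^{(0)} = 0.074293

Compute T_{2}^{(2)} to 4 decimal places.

0.0712

T_{1}^{(1)} = 0.083693 + (0.083693 − 0.122403)/3 = 0.070790
T_{2}^{(1)} = 0.074293 + (0.074293 − 0.083693)/3 = 0.071160
T_{2}^{(2)} = 0.071160 + (0.071160 − 0.070790)/15 = 0.071185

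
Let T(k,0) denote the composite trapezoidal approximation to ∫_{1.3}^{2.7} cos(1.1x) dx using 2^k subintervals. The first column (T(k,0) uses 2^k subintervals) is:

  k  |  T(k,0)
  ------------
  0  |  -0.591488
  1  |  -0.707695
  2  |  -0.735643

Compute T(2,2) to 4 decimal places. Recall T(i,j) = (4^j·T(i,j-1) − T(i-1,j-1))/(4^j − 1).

T(1,1) = (4·(-0.707695) − (-0.591488)) / 3 = -0.746431
T(2,1) = (4·(-0.735643) − (-0.707695)) / 3 = -0.744959
T(2,2) = (16·(-0.744959) − (-0.746431)) / 15 = -0.744861

-0.7449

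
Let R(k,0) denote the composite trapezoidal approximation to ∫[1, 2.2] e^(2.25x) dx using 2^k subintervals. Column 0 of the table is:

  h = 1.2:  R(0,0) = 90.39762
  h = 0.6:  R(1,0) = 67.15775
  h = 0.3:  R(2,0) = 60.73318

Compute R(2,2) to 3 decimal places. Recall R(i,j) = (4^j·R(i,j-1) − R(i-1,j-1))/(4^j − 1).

58.537

R(1,1) = (4·67.15775 − 90.39762) / 3 = 59.41113
R(2,1) = 60.73318 + (60.73318 − 67.15775)/3 = 58.59166
R(2,2) = 58.59166 + (58.59166 − 59.41113)/15 = 58.53703
(Column j=1 coincides with Simpson's rule on the same nodes.)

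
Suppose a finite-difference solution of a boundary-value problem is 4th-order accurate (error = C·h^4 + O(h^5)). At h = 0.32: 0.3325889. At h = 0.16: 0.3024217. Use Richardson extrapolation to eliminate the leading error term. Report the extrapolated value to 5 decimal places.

The leading error scales as h^4; refining by a factor of 2 reduces it by 2^4 = 16.
Extrapolated value = (16·A(h/2) − A(h)) / (16 − 1)
= (16·0.3024217 − 0.3325889) / 15
= 4.5061583 / 15 = 0.3004106

0.30041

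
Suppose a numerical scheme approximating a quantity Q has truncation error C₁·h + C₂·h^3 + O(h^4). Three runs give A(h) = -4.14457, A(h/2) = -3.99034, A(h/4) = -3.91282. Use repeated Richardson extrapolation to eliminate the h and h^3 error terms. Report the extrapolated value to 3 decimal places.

First eliminate the h term (factor 2^1 = 2):
  B₁ = (2·(-3.99034) − (-4.14457))/1 = -3.83611
  B₂ = (2·(-3.91282) − (-3.99034))/1 = -3.83530
Then eliminate the h^3 term (factor 2^3 = 8):
  (8·(-3.83530) − (-3.83611))/7 = -3.83518

-3.835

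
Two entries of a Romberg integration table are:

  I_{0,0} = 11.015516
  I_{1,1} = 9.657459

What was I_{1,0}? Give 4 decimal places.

9.9970

From I_{1,1} = (4·I_{1,0} − I_{0,0})/3, solve for I_{1,0}:
4·I_{1,0} = 3·9.657459 + 11.015516 = 39.987893
I_{1,0} = 9.996973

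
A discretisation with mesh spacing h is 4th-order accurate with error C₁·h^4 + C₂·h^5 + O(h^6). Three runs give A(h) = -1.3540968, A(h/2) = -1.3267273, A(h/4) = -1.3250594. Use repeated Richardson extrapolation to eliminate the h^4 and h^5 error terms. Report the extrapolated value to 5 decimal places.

First eliminate the h^4 term (factor 2^4 = 16):
  B₁ = (16·(-1.3267273) − (-1.3540968))/15 = -1.3249027
  B₂ = (16·(-1.3250594) − (-1.3267273))/15 = -1.3249482
Then eliminate the h^5 term (factor 2^5 = 32):
  (32·(-1.3249482) − (-1.3249027))/31 = -1.3249497

-1.32495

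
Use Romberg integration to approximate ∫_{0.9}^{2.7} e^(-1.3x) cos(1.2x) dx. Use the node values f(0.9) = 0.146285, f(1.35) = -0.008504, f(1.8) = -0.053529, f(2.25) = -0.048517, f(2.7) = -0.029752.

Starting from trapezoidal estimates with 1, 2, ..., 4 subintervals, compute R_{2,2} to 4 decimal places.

R_{0,0} (trapezoid, 1 panel, h=1.8000): 0.104880
R_{1,0} (trapezoid, 2 panels, h=0.9000): 0.004264
R_{2,0} (trapezoid, 4 panels, h=0.4500): -0.023528
R_{1,1} = 0.004264 + (0.004264 − 0.104880)/3 = -0.029275
R_{2,1} = -0.023528 + (-0.023528 − 0.004264)/3 = -0.032792
R_{2,2} = -0.032792 + (-0.032792 − (-0.029275))/15 = -0.033026

-0.0330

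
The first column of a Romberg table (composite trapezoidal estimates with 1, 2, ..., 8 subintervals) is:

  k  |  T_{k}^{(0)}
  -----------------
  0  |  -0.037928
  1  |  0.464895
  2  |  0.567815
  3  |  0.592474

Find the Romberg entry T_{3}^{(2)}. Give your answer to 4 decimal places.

Richardson extrapolation on the trapezoidal column (denominator 4−1=3):
T_{2}^{(1)} = 0.567815 + (0.567815 − 0.464895)/3 = 0.602122
T_{3}^{(1)} = 0.592474 + (0.592474 − 0.567815)/3 = 0.600694
T_{3}^{(2)} = 0.600694 + (0.600694 − 0.602122)/15 = 0.600599

0.6006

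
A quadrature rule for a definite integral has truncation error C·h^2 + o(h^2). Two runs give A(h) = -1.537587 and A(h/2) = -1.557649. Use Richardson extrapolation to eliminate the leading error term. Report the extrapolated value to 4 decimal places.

-1.5643

Extrapolated value = (4·A(h/2) − A(h)) / (4 − 1)
= (4·(-1.557649) − (-1.537587)) / 3
= -4.693009 / 3 = -1.564336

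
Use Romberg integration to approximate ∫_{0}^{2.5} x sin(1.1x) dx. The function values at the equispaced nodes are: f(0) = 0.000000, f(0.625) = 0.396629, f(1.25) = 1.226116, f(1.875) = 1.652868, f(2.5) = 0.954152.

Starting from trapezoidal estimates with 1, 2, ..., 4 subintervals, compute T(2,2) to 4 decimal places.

T(0,0) (trapezoid, 1 panel, h=2.5000): 1.192690
T(1,0) (trapezoid, 2 panels, h=1.2500): 2.128990
T(2,0) (trapezoid, 4 panels, h=0.6250): 2.345431
T(1,1) = 2.128990 + (2.128990 − 1.192690)/3 = 2.441090
T(2,1) = 2.345431 + (2.345431 − 2.128990)/3 = 2.417578
T(2,2) = 2.417578 + (2.417578 − 2.441090)/15 = 2.416011

2.4160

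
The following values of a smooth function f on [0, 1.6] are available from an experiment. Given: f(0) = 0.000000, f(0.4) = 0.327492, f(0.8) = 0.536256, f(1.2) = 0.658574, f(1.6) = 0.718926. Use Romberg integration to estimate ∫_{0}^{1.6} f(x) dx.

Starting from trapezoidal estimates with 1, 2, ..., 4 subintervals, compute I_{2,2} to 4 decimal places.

I_{0,0} (trapezoid, 1 panel, h=1.6000): 0.575141
I_{1,0} (trapezoid, 2 panels, h=0.8000): 0.716575
I_{2,0} (trapezoid, 4 panels, h=0.4000): 0.752714
I_{1,1} = 0.716575 + (0.716575 − 0.575141)/3 = 0.763720
I_{2,1} = 0.752714 + (0.752714 − 0.716575)/3 = 0.764760
I_{2,2} = 0.764760 + (0.764760 − 0.763720)/15 = 0.764829

0.7648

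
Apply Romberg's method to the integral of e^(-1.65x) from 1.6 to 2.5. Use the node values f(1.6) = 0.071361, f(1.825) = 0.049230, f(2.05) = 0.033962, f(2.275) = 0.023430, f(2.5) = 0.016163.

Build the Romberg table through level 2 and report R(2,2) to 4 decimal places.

0.0335

R(0,0) (trapezoid, 1 panel, h=0.9000): 0.039386
R(1,0) (trapezoid, 2 panels, h=0.4500): 0.034976
R(2,0) (trapezoid, 4 panels, h=0.2250): 0.033836
R(1,1) = 0.034976 + (0.034976 − 0.039386)/3 = 0.033506
R(2,1) = 0.033836 + (0.033836 − 0.034976)/3 = 0.033456
R(2,2) = 0.033456 + (0.033456 − 0.033506)/15 = 0.033453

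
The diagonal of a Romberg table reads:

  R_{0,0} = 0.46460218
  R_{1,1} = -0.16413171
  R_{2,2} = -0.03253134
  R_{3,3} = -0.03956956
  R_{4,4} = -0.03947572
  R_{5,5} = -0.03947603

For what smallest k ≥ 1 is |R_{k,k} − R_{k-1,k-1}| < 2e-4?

k = 4

|R_{1,1} − R_{0,0}| = 0.62873389 ≥ 2e-4
|R_{2,2} − R_{1,1}| = 0.13160037 ≥ 2e-4
|R_{3,3} − R_{2,2}| = 0.00703822 ≥ 2e-4
|R_{4,4} − R_{3,3}| = 0.00009384 < 2e-4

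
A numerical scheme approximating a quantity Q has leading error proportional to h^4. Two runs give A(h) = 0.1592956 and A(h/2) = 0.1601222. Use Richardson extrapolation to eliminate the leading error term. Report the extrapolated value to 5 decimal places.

The leading error scales as h^4; refining by a factor of 2 reduces it by 2^4 = 16.
Extrapolated value = (16·A(h/2) − A(h)) / (16 − 1)
= (16·0.1601222 − 0.1592956) / 15
= 2.4026596 / 15 = 0.1601773

0.16018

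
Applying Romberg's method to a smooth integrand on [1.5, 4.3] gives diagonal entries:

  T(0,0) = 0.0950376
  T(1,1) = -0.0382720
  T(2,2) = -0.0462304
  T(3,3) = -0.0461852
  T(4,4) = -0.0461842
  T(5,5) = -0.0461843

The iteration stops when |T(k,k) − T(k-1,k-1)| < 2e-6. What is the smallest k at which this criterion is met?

|T(1,1) − T(0,0)| = 0.1333096 ≥ 2e-6
|T(2,2) − T(1,1)| = 0.0079584 ≥ 2e-6
|T(3,3) − T(2,2)| = 0.0000452 ≥ 2e-6
|T(4,4) − T(3,3)| = 0.0000010 < 2e-6

k = 4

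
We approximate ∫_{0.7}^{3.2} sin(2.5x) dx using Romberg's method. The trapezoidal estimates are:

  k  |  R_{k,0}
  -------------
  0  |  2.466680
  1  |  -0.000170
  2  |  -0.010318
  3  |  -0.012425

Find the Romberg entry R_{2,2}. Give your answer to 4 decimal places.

R_{1,1} = -0.000170 + (-0.000170 − 2.466680)/3 = -0.822453
R_{2,1} = -0.010318 + (-0.010318 − (-0.000170))/3 = -0.013701
R_{2,2} = -0.013701 + (-0.013701 − (-0.822453))/15 = 0.040216

0.0402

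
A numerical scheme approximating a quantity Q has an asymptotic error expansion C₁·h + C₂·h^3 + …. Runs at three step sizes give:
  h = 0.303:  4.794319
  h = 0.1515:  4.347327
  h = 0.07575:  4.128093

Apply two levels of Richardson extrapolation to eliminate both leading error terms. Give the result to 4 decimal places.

First eliminate the h term (factor 2^1 = 2):
  B₁ = (2·4.347327 − 4.794319)/1 = 3.900335
  B₂ = (2·4.128093 − 4.347327)/1 = 3.908859
Then eliminate the h^3 term (factor 2^3 = 8):
  (8·3.908859 − 3.900335)/7 = 3.910077

3.9101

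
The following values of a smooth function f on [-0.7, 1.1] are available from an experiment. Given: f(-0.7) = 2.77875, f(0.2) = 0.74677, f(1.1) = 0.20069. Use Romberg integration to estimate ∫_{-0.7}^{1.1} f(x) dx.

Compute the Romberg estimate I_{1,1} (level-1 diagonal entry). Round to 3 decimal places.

I_{0,0} (trapezoid, 1 panel, h=1.8000): 2.68150
I_{1,0} (trapezoid, 2 panels, h=0.9000): 2.01284
I_{1,1} = 2.01284 + (2.01284 − 2.68150)/3 = 1.78995

1.790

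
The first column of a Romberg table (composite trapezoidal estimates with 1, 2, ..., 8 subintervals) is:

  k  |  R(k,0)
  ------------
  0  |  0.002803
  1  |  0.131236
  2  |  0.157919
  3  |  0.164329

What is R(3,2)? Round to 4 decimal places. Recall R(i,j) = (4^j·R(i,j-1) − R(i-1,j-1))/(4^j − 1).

Richardson extrapolation on the trapezoidal column (denominator 4−1=3):
R(2,1) = 0.157919 + (0.157919 − 0.131236)/3 = 0.166813
R(3,1) = 0.164329 + (0.164329 − 0.157919)/3 = 0.166466
R(3,2) = 0.166466 + (0.166466 − 0.166813)/15 = 0.166443
(Column j=1 coincides with Simpson's rule on the same nodes.)

0.1664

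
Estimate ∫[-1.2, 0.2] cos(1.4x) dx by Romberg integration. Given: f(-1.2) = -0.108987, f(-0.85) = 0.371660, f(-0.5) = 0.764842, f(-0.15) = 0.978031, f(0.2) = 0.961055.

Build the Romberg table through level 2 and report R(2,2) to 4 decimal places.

R(0,0) (trapezoid, 1 panel, h=1.4000): 0.596448
R(1,0) (trapezoid, 2 panels, h=0.7000): 0.833613
R(2,0) (trapezoid, 4 panels, h=0.3500): 0.889198
R(1,1) = 0.833613 + (0.833613 − 0.596448)/3 = 0.912668
R(2,1) = 0.889198 + (0.889198 − 0.833613)/3 = 0.907726
R(2,2) = 0.907726 + (0.907726 − 0.912668)/15 = 0.907397

0.9074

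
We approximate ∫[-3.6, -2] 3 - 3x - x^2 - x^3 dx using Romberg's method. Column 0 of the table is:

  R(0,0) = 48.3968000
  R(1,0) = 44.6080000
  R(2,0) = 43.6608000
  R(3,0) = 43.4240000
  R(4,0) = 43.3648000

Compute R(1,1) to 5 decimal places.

R(1,1) = (4·44.6080000 − 48.3968000) / 3 = 43.3450667

43.34507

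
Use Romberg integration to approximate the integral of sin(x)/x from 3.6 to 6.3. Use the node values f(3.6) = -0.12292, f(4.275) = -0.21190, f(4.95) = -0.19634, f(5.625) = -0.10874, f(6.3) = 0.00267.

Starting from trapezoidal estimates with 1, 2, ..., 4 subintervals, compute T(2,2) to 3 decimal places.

-0.404

T(0,0) (trapezoid, 1 panel, h=2.7000): -0.16234
T(1,0) (trapezoid, 2 panels, h=1.3500): -0.34623
T(2,0) (trapezoid, 4 panels, h=0.6750): -0.38955
T(1,1) = -0.34623 + (-0.34623 − (-0.16234))/3 = -0.40753
T(2,1) = -0.38955 + (-0.38955 − (-0.34623))/3 = -0.40399
T(2,2) = -0.40399 + (-0.40399 − (-0.40753))/15 = -0.40375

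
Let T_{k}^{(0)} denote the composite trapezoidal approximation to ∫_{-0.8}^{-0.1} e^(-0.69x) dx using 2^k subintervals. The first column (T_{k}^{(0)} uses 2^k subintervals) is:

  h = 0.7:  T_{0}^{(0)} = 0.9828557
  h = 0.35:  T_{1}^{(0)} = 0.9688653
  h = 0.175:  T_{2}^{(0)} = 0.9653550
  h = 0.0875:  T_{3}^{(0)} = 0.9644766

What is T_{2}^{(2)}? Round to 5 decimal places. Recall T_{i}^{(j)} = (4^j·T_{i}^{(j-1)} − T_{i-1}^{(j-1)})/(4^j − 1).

T_{1}^{(1)} = 0.9688653 + (0.9688653 − 0.9828557)/3 = 0.9642018
T_{2}^{(1)} = (4·0.9653550 − 0.9688653) / 3 = 0.9641849
T_{2}^{(2)} = (16·0.9641849 − 0.9642018) / 15 = 0.9641838
(Column j=1 coincides with Simpson's rule on the same nodes.)

0.96418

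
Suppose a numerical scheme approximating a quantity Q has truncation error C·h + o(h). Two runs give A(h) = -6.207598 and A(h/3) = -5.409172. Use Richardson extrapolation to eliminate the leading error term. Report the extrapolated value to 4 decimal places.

The leading error scales as h; refining by a factor of 3 reduces it by 3^1 = 3.
Extrapolated value = (3·A(h/3) − A(h)) / (3 − 1)
= (3·(-5.409172) − (-6.207598)) / 2
= -10.019918 / 2 = -5.009959

-5.0100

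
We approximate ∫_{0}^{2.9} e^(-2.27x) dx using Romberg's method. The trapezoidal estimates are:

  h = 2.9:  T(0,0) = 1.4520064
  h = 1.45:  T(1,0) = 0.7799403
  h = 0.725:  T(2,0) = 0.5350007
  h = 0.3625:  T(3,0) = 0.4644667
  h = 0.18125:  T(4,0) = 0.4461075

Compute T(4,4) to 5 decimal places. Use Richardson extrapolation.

Richardson extrapolation on the trapezoidal column (denominator 4−1=3):
T(1,1) = 0.7799403 + (0.7799403 − 1.4520064)/3 = 0.5559183
T(2,1) = (4·0.5350007 − 0.7799403) / 3 = 0.4533542
T(3,1) = 0.4644667 + (0.4644667 − 0.5350007)/3 = 0.4409554
T(4,1) = 0.4461075 + (0.4461075 − 0.4644667)/3 = 0.4399878
T(2,2) = 0.4533542 + (0.4533542 − 0.5559183)/15 = 0.4465166
T(3,2) = 0.4409554 + (0.4409554 − 0.4533542)/15 = 0.4401288
T(4,2) = (16·0.4399878 − 0.4409554) / 15 = 0.4399233
T(3,3) = (64·0.4401288 − 0.4465166) / 63 = 0.4400274
T(4,3) = (64·0.4399233 − 0.4401288) / 63 = 0.4399200
T(4,4) = 0.4399200 + (0.4399200 − 0.4400274)/255 = 0.4399196

0.43992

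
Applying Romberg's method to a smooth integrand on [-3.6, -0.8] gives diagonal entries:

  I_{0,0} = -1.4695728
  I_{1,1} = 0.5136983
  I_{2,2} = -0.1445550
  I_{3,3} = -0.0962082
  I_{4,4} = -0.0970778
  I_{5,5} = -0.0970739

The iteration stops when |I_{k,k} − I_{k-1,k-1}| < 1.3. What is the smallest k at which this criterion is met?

k = 2

|I_{1,1} − I_{0,0}| = 1.9832711 ≥ 1.3
|I_{2,2} − I_{1,1}| = 0.6582533 < 1.3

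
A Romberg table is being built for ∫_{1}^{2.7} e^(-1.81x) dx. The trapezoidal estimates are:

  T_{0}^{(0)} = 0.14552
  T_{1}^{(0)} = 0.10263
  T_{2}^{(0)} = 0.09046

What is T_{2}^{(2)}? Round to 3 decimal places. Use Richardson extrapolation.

Richardson extrapolation on the trapezoidal column (denominator 4−1=3):
T_{1}^{(1)} = 0.10263 + (0.10263 − 0.14552)/3 = 0.08833
T_{2}^{(1)} = (4·0.09046 − 0.10263) / 3 = 0.08640
T_{2}^{(2)} = (16·0.08640 − 0.08833) / 15 = 0.08627

0.086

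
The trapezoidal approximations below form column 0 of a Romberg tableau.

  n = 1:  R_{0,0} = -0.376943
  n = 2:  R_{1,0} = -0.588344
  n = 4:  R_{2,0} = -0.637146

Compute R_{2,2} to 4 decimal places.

-0.6531

R_{1,1} = (4·(-0.588344) − (-0.376943)) / 3 = -0.658811
R_{2,1} = -0.637146 + (-0.637146 − (-0.588344))/3 = -0.653413
R_{2,2} = -0.653413 + (-0.653413 − (-0.658811))/15 = -0.653053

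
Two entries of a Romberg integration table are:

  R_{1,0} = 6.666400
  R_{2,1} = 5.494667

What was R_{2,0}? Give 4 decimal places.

5.7876

From R_{2,1} = (4·R_{2,0} − R_{1,0})/3, solve for R_{2,0}:
4·R_{2,0} = 3·5.494667 + 6.666400 = 23.150401
R_{2,0} = 5.787600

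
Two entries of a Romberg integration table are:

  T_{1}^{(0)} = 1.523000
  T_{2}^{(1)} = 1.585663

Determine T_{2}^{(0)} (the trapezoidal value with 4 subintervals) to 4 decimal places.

From T_{2}^{(1)} = (4·T_{2}^{(0)} − T_{1}^{(0)})/3, solve for T_{2}^{(0)}:
4·T_{2}^{(0)} = 3·1.585663 + 1.523000 = 6.279989
T_{2}^{(0)} = 1.569997

1.5700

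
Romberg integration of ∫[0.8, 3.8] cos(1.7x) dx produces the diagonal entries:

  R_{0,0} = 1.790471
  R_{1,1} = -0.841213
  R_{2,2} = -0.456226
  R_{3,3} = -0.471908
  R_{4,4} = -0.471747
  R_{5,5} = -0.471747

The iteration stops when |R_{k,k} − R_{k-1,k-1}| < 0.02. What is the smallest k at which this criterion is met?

k = 3

|R_{1,1} − R_{0,0}| = 2.631684 ≥ 0.02
|R_{2,2} − R_{1,1}| = 0.384987 ≥ 0.02
|R_{3,3} − R_{2,2}| = 0.015682 < 0.02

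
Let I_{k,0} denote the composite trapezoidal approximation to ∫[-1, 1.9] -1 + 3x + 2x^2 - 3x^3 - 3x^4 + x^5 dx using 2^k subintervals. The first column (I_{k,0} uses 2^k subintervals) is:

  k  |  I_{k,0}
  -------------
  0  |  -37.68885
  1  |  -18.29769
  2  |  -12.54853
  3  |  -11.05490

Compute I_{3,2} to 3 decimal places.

-10.552

I_{2,1} = (4·(-12.54853) − (-18.29769)) / 3 = -10.63214
I_{3,1} = -11.05490 + (-11.05490 − (-12.54853))/3 = -10.55702
I_{3,2} = -10.55702 + (-10.55702 − (-10.63214))/15 = -10.55201
(Column j=1 coincides with Simpson's rule on the same nodes.)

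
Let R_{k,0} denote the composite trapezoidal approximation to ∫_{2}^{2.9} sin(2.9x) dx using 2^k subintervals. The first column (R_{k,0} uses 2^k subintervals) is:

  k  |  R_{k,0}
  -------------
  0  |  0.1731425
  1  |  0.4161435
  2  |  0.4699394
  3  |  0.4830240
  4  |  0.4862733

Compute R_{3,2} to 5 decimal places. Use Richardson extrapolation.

0.48735

Richardson extrapolation on the trapezoidal column (denominator 4−1=3):
R_{2,1} = 0.4699394 + (0.4699394 − 0.4161435)/3 = 0.4878714
R_{3,1} = (4·0.4830240 − 0.4699394) / 3 = 0.4873855
R_{3,2} = (16·0.4873855 − 0.4878714) / 15 = 0.4873531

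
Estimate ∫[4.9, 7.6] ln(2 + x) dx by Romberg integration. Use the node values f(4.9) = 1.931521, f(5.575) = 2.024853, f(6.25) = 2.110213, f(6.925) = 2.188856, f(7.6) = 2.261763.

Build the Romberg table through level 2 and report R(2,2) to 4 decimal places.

5.6854

R(0,0) (trapezoid, 1 panel, h=2.7000): 5.660933
R(1,0) (trapezoid, 2 panels, h=1.3500): 5.679254
R(2,0) (trapezoid, 4 panels, h=0.6750): 5.683881
R(1,1) = 5.679254 + (5.679254 − 5.660933)/3 = 5.685361
R(2,1) = 5.683881 + (5.683881 − 5.679254)/3 = 5.685423
R(2,2) = 5.685423 + (5.685423 − 5.685361)/15 = 5.685427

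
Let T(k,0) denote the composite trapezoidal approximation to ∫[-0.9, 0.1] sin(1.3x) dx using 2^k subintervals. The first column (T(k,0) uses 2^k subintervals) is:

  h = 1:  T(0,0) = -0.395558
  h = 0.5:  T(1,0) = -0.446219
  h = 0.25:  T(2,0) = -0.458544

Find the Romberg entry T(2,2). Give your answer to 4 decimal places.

-0.4626

Richardson extrapolation on the trapezoidal column (denominator 4−1=3):
T(1,1) = -0.446219 + (-0.446219 − (-0.395558))/3 = -0.463106
T(2,1) = -0.458544 + (-0.458544 − (-0.446219))/3 = -0.462652
T(2,2) = -0.462652 + (-0.462652 − (-0.463106))/15 = -0.462622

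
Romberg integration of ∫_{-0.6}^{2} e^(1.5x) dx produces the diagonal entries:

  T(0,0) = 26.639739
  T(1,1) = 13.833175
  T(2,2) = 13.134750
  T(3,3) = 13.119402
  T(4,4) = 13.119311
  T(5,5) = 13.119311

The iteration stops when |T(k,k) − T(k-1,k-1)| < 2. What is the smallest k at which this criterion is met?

k = 2

|T(1,1) − T(0,0)| = 12.806564 ≥ 2
|T(2,2) − T(1,1)| = 0.698425 < 2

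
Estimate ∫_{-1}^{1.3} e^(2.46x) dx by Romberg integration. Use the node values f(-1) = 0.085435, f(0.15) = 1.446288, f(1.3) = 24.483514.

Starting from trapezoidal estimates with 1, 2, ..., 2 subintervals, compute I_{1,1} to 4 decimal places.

11.6357

I_{0,0} (trapezoid, 1 panel, h=2.3000): 28.254291
I_{1,0} (trapezoid, 2 panels, h=1.1500): 15.790377
I_{1,1} = 15.790377 + (15.790377 − 28.254291)/3 = 11.635739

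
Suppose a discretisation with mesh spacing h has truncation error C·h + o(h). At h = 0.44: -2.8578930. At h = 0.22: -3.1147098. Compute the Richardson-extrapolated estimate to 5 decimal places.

-3.37153

The leading error scales as h; refining by a factor of 2 reduces it by 2^1 = 2.
Extrapolated value = (2·A(h/2) − A(h)) / (2 − 1)
= (2·(-3.1147098) − (-2.8578930)) / 1
= -3.3715266 / 1 = -3.3715266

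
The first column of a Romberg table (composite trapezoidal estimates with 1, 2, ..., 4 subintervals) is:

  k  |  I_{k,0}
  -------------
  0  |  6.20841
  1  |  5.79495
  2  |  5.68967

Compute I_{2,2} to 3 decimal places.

5.654

Richardson extrapolation on the trapezoidal column (denominator 4−1=3):
I_{1,1} = (4·5.79495 − 6.20841) / 3 = 5.65713
I_{2,1} = (4·5.68967 − 5.79495) / 3 = 5.65458
I_{2,2} = (16·5.65458 − 5.65713) / 15 = 5.65441
(Column j=1 coincides with Simpson's rule on the same nodes.)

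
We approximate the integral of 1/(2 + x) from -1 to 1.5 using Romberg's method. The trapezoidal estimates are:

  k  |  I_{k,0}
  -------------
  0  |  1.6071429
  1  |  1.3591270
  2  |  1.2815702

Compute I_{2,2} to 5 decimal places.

1.25434

Richardson extrapolation on the trapezoidal column (denominator 4−1=3):
I_{1,1} = 1.3591270 + (1.3591270 − 1.6071429)/3 = 1.2764550
I_{2,1} = (4·1.2815702 − 1.3591270) / 3 = 1.2557179
I_{2,2} = (16·1.2557179 − 1.2764550) / 15 = 1.2543354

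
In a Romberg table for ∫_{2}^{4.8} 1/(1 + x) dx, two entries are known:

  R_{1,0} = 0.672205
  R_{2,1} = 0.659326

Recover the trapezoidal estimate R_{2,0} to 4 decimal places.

From R_{2,1} = (4·R_{2,0} − R_{1,0})/3, solve for R_{2,0}:
4·R_{2,0} = 3·0.659326 + 0.672205 = 2.650183
R_{2,0} = 0.662546

0.6625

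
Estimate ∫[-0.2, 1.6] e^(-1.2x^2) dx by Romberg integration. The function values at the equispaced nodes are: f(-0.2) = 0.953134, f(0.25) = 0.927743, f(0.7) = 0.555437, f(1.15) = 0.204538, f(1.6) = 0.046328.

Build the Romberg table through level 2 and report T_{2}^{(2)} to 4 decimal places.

0.9979

T_{0}^{(0)} (trapezoid, 1 panel, h=1.8000): 0.899516
T_{1}^{(0)} (trapezoid, 2 panels, h=0.9000): 0.949651
T_{2}^{(0)} (trapezoid, 4 panels, h=0.4500): 0.984352
T_{1}^{(1)} = 0.949651 + (0.949651 − 0.899516)/3 = 0.966363
T_{2}^{(1)} = 0.984352 + (0.984352 − 0.949651)/3 = 0.995919
T_{2}^{(2)} = 0.995919 + (0.995919 − 0.966363)/15 = 0.997889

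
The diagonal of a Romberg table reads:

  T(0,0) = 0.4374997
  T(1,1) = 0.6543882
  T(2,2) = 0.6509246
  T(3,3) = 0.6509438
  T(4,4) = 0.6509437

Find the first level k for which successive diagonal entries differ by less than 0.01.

k = 2

|T(1,1) − T(0,0)| = 0.2168885 ≥ 0.01
|T(2,2) − T(1,1)| = 0.0034636 < 0.01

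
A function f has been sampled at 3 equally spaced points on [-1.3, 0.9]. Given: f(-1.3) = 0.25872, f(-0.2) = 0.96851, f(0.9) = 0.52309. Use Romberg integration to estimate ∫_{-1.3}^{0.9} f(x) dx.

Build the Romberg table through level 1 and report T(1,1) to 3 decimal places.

1.707

T(0,0) (trapezoid, 1 panel, h=2.2000): 0.85999
T(1,0) (trapezoid, 2 panels, h=1.1000): 1.49536
T(1,1) = 1.49536 + (1.49536 − 0.85999)/3 = 1.70715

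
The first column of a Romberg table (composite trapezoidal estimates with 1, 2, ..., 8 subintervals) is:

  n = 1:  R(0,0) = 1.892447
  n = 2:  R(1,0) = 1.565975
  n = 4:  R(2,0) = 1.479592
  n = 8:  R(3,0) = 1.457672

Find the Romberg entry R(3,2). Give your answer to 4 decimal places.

1.4503

Richardson extrapolation on the trapezoidal column (denominator 4−1=3):
R(2,1) = (4·1.479592 − 1.565975) / 3 = 1.450798
R(3,1) = 1.457672 + (1.457672 − 1.479592)/3 = 1.450365
R(3,2) = (16·1.450365 − 1.450798) / 15 = 1.450336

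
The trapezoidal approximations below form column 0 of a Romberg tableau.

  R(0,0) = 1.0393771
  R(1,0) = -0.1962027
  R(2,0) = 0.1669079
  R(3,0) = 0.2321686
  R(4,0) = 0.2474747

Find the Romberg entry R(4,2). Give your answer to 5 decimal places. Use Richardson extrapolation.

R(3,1) = 0.2321686 + (0.2321686 − 0.1669079)/3 = 0.2539222
R(4,1) = (4·0.2474747 − 0.2321686) / 3 = 0.2525767
R(4,2) = 0.2525767 + (0.2525767 − 0.2539222)/15 = 0.2524870

0.25249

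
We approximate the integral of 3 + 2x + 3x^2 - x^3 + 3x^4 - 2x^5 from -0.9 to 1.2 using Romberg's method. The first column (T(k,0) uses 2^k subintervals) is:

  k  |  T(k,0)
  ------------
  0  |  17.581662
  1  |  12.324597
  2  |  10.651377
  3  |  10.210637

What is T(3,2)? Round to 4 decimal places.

T(2,1) = 10.651377 + (10.651377 − 12.324597)/3 = 10.093637
T(3,1) = (4·10.210637 − 10.651377) / 3 = 10.063724
T(3,2) = 10.063724 + (10.063724 − 10.093637)/15 = 10.061730
(Column j=1 coincides with Simpson's rule on the same nodes.)

10.0617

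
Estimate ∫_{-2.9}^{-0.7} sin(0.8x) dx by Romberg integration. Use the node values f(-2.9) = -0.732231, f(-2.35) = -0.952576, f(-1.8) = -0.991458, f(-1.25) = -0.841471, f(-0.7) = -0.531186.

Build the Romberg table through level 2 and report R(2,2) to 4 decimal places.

R(0,0) (trapezoid, 1 panel, h=2.2000): -1.389759
R(1,0) (trapezoid, 2 panels, h=1.1000): -1.785483
R(2,0) (trapezoid, 4 panels, h=0.5500): -1.879467
R(1,1) = -1.785483 + (-1.785483 − (-1.389759))/3 = -1.917391
R(2,1) = -1.879467 + (-1.879467 − (-1.785483))/3 = -1.910795
R(2,2) = -1.910795 + (-1.910795 − (-1.917391))/15 = -1.910355

-1.9104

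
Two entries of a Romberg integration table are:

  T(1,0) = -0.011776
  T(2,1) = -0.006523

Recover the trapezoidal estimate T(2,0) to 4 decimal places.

From T(2,1) = (4·T(2,0) − T(1,0))/3, solve for T(2,0):
4·T(2,0) = 3·(-0.006523) + (-0.011776) = -0.031345
T(2,0) = -0.007836

-0.0078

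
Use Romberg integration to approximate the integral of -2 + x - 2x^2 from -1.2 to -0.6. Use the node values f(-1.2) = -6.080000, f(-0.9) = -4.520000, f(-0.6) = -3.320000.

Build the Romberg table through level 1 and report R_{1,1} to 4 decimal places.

-2.7480

R_{0,0} (trapezoid, 1 panel, h=0.6000): -2.820000
R_{1,0} (trapezoid, 2 panels, h=0.3000): -2.766000
R_{1,1} = -2.766000 + (-2.766000 − (-2.820000))/3 = -2.748000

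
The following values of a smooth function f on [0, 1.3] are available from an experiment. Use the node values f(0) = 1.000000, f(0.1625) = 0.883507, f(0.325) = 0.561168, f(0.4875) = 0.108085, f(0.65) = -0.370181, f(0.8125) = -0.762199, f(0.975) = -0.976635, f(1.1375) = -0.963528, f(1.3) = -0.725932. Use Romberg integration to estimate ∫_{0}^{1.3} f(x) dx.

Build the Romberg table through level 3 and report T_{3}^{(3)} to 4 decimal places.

T_{0}^{(0)} (trapezoid, 1 panel, h=1.3000): 0.178144
T_{1}^{(0)} (trapezoid, 2 panels, h=0.6500): -0.151546
T_{2}^{(0)} (trapezoid, 4 panels, h=0.3250): -0.210800
T_{3}^{(0)} (trapezoid, 8 panels, h=0.1625): -0.224697
T_{1}^{(1)} = -0.151546 + (-0.151546 − 0.178144)/3 = -0.261443
T_{2}^{(1)} = -0.210800 + (-0.210800 − (-0.151546))/3 = -0.230551
T_{3}^{(1)} = -0.224697 + (-0.224697 − (-0.210800))/3 = -0.229329
T_{2}^{(2)} = -0.230551 + (-0.230551 − (-0.261443))/15 = -0.228492
T_{3}^{(2)} = -0.229329 + (-0.229329 − (-0.230551))/15 = -0.229248
T_{3}^{(3)} = -0.229248 + (-0.229248 − (-0.228492))/63 = -0.229260

-0.2293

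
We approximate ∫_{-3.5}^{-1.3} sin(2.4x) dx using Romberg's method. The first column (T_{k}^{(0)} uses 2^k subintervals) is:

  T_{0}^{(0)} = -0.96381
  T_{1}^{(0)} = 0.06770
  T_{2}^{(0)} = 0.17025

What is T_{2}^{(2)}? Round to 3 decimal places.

Richardson extrapolation on the trapezoidal column (denominator 4−1=3):
T_{1}^{(1)} = (4·0.06770 − (-0.96381)) / 3 = 0.41154
T_{2}^{(1)} = (4·0.17025 − 0.06770) / 3 = 0.20443
T_{2}^{(2)} = 0.20443 + (0.20443 − 0.41154)/15 = 0.19062
(Column j=1 coincides with Simpson's rule on the same nodes.)

0.191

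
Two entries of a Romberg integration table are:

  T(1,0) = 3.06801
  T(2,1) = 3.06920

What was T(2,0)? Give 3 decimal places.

From T(2,1) = (4·T(2,0) − T(1,0))/3, solve for T(2,0):
4·T(2,0) = 3·3.06920 + 3.06801 = 12.27561
T(2,0) = 3.06890

3.069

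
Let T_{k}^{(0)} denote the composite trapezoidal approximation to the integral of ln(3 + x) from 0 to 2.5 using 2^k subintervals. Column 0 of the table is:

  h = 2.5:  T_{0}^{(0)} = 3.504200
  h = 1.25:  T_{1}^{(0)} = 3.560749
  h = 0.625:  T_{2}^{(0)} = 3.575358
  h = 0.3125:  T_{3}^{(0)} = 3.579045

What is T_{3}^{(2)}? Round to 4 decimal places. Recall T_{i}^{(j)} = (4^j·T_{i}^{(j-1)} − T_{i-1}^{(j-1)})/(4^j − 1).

3.5803

T_{2}^{(1)} = (4·3.575358 − 3.560749) / 3 = 3.580228
T_{3}^{(1)} = (4·3.579045 − 3.575358) / 3 = 3.580274
T_{3}^{(2)} = 3.580274 + (3.580274 − 3.580228)/15 = 3.580277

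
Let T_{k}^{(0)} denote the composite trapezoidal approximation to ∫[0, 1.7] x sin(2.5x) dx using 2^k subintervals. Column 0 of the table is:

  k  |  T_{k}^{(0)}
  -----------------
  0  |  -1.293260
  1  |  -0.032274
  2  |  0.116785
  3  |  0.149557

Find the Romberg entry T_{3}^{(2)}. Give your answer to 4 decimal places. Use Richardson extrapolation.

Richardson extrapolation on the trapezoidal column (denominator 4−1=3):
T_{2}^{(1)} = 0.116785 + (0.116785 − (-0.032274))/3 = 0.166471
T_{3}^{(1)} = (4·0.149557 − 0.116785) / 3 = 0.160481
T_{3}^{(2)} = (16·0.160481 − 0.166471) / 15 = 0.160082
(Column j=1 coincides with Simpson's rule on the same nodes.)

0.1601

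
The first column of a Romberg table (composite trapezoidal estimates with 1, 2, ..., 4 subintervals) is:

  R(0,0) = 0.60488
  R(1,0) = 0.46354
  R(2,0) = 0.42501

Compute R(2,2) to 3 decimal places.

0.412

R(1,1) = 0.46354 + (0.46354 − 0.60488)/3 = 0.41643
R(2,1) = (4·0.42501 − 0.46354) / 3 = 0.41217
R(2,2) = 0.41217 + (0.41217 − 0.41643)/15 = 0.41189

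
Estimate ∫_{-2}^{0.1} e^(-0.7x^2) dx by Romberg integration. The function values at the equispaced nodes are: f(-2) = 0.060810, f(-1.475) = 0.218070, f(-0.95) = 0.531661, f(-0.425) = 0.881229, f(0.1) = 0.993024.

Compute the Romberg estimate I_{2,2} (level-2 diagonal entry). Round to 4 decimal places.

1.1418

I_{0,0} (trapezoid, 1 panel, h=2.1000): 1.106526
I_{1,0} (trapezoid, 2 panels, h=1.0500): 1.111507
I_{2,0} (trapezoid, 4 panels, h=0.5250): 1.132885
I_{1,1} = 1.111507 + (1.111507 − 1.106526)/3 = 1.113167
I_{2,1} = 1.132885 + (1.132885 − 1.111507)/3 = 1.140011
I_{2,2} = 1.140011 + (1.140011 − 1.113167)/15 = 1.141801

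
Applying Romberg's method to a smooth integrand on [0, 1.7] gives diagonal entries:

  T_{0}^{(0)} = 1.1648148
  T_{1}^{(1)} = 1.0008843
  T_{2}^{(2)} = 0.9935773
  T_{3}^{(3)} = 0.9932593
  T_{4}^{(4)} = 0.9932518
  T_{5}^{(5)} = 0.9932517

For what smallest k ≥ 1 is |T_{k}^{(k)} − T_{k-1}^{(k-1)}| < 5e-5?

k = 4

|T_{1}^{(1)} − T_{0}^{(0)}| = 0.1639305 ≥ 5e-5
|T_{2}^{(2)} − T_{1}^{(1)}| = 0.0073070 ≥ 5e-5
|T_{3}^{(3)} − T_{2}^{(2)}| = 0.0003180 ≥ 5e-5
|T_{4}^{(4)} − T_{3}^{(3)}| = 0.0000075 < 5e-5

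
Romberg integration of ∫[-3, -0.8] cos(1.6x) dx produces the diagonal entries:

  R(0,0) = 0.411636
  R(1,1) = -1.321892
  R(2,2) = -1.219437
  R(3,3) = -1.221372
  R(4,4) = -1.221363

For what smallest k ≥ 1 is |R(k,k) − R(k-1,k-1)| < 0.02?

k = 3

|R(1,1) − R(0,0)| = 1.733528 ≥ 0.02
|R(2,2) − R(1,1)| = 0.102455 ≥ 0.02
|R(3,3) − R(2,2)| = 0.001935 < 0.02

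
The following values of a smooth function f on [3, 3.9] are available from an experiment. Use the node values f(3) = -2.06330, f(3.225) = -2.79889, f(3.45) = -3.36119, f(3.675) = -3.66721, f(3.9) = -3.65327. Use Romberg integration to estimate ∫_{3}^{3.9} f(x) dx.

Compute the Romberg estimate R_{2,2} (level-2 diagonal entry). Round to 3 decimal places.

-2.873

R_{0,0} (trapezoid, 1 panel, h=0.9000): -2.57246
R_{1,0} (trapezoid, 2 panels, h=0.4500): -2.79876
R_{2,0} (trapezoid, 4 panels, h=0.2250): -2.85425
R_{1,1} = -2.79876 + (-2.79876 − (-2.57246))/3 = -2.87419
R_{2,1} = -2.85425 + (-2.85425 − (-2.79876))/3 = -2.87275
R_{2,2} = -2.87275 + (-2.87275 − (-2.87419))/15 = -2.87265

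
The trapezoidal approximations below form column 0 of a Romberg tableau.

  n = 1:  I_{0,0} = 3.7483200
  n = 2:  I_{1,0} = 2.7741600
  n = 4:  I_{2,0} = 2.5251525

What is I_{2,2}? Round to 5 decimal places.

2.44166

I_{1,1} = 2.7741600 + (2.7741600 − 3.7483200)/3 = 2.4494400
I_{2,1} = (4·2.5251525 − 2.7741600) / 3 = 2.4421500
I_{2,2} = 2.4421500 + (2.4421500 − 2.4494400)/15 = 2.4416640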